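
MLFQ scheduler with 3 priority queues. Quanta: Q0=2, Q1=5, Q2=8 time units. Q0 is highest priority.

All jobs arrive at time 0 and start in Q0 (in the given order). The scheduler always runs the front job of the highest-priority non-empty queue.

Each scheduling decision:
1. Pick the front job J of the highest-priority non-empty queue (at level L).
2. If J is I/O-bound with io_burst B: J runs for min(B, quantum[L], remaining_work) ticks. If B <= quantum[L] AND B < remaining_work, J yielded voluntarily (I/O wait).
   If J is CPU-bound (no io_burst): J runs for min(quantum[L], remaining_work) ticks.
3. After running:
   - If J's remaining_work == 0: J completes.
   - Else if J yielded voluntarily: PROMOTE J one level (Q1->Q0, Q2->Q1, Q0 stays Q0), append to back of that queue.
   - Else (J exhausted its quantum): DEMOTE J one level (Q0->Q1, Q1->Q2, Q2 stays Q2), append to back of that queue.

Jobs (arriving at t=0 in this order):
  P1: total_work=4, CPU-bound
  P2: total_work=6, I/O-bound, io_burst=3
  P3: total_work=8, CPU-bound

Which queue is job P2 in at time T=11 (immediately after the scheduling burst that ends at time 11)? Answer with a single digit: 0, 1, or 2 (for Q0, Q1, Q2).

t=0-2: P1@Q0 runs 2, rem=2, quantum used, demote→Q1. Q0=[P2,P3] Q1=[P1] Q2=[]
t=2-4: P2@Q0 runs 2, rem=4, quantum used, demote→Q1. Q0=[P3] Q1=[P1,P2] Q2=[]
t=4-6: P3@Q0 runs 2, rem=6, quantum used, demote→Q1. Q0=[] Q1=[P1,P2,P3] Q2=[]
t=6-8: P1@Q1 runs 2, rem=0, completes. Q0=[] Q1=[P2,P3] Q2=[]
t=8-11: P2@Q1 runs 3, rem=1, I/O yield, promote→Q0. Q0=[P2] Q1=[P3] Q2=[]
t=11-12: P2@Q0 runs 1, rem=0, completes. Q0=[] Q1=[P3] Q2=[]
t=12-17: P3@Q1 runs 5, rem=1, quantum used, demote→Q2. Q0=[] Q1=[] Q2=[P3]
t=17-18: P3@Q2 runs 1, rem=0, completes. Q0=[] Q1=[] Q2=[]

Answer: 0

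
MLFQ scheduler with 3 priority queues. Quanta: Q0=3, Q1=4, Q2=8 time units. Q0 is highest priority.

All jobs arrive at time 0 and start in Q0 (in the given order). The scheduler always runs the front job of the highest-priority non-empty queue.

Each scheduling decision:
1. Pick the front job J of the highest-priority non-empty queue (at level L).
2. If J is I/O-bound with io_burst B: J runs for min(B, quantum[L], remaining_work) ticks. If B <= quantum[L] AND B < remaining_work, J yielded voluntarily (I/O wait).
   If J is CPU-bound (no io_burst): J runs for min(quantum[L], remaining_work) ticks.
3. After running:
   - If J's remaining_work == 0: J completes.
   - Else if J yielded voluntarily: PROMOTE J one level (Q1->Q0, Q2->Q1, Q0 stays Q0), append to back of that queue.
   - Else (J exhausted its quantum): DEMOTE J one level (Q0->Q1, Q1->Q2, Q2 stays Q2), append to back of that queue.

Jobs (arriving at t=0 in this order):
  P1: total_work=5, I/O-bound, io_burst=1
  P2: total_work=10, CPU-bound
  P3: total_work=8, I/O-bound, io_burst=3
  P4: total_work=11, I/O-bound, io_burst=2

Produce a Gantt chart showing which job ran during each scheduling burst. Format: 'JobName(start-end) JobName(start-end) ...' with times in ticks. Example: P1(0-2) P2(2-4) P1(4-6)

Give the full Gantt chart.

t=0-1: P1@Q0 runs 1, rem=4, I/O yield, promote→Q0. Q0=[P2,P3,P4,P1] Q1=[] Q2=[]
t=1-4: P2@Q0 runs 3, rem=7, quantum used, demote→Q1. Q0=[P3,P4,P1] Q1=[P2] Q2=[]
t=4-7: P3@Q0 runs 3, rem=5, I/O yield, promote→Q0. Q0=[P4,P1,P3] Q1=[P2] Q2=[]
t=7-9: P4@Q0 runs 2, rem=9, I/O yield, promote→Q0. Q0=[P1,P3,P4] Q1=[P2] Q2=[]
t=9-10: P1@Q0 runs 1, rem=3, I/O yield, promote→Q0. Q0=[P3,P4,P1] Q1=[P2] Q2=[]
t=10-13: P3@Q0 runs 3, rem=2, I/O yield, promote→Q0. Q0=[P4,P1,P3] Q1=[P2] Q2=[]
t=13-15: P4@Q0 runs 2, rem=7, I/O yield, promote→Q0. Q0=[P1,P3,P4] Q1=[P2] Q2=[]
t=15-16: P1@Q0 runs 1, rem=2, I/O yield, promote→Q0. Q0=[P3,P4,P1] Q1=[P2] Q2=[]
t=16-18: P3@Q0 runs 2, rem=0, completes. Q0=[P4,P1] Q1=[P2] Q2=[]
t=18-20: P4@Q0 runs 2, rem=5, I/O yield, promote→Q0. Q0=[P1,P4] Q1=[P2] Q2=[]
t=20-21: P1@Q0 runs 1, rem=1, I/O yield, promote→Q0. Q0=[P4,P1] Q1=[P2] Q2=[]
t=21-23: P4@Q0 runs 2, rem=3, I/O yield, promote→Q0. Q0=[P1,P4] Q1=[P2] Q2=[]
t=23-24: P1@Q0 runs 1, rem=0, completes. Q0=[P4] Q1=[P2] Q2=[]
t=24-26: P4@Q0 runs 2, rem=1, I/O yield, promote→Q0. Q0=[P4] Q1=[P2] Q2=[]
t=26-27: P4@Q0 runs 1, rem=0, completes. Q0=[] Q1=[P2] Q2=[]
t=27-31: P2@Q1 runs 4, rem=3, quantum used, demote→Q2. Q0=[] Q1=[] Q2=[P2]
t=31-34: P2@Q2 runs 3, rem=0, completes. Q0=[] Q1=[] Q2=[]

Answer: P1(0-1) P2(1-4) P3(4-7) P4(7-9) P1(9-10) P3(10-13) P4(13-15) P1(15-16) P3(16-18) P4(18-20) P1(20-21) P4(21-23) P1(23-24) P4(24-26) P4(26-27) P2(27-31) P2(31-34)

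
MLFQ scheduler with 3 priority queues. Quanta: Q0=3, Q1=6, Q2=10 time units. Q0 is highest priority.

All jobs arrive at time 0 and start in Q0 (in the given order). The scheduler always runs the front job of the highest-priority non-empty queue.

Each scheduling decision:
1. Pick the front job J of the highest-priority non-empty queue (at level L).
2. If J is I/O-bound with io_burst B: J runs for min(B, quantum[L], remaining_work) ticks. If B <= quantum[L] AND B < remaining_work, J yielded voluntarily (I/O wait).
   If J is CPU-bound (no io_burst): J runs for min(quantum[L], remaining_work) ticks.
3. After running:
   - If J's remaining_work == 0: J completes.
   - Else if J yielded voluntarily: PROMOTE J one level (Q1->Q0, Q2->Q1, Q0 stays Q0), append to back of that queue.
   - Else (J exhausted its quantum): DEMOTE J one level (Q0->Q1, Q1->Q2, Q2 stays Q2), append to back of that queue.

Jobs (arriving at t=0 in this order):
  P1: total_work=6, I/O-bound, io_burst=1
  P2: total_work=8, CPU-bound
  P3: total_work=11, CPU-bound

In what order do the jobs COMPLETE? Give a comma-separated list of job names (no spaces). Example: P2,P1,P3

Answer: P1,P2,P3

Derivation:
t=0-1: P1@Q0 runs 1, rem=5, I/O yield, promote→Q0. Q0=[P2,P3,P1] Q1=[] Q2=[]
t=1-4: P2@Q0 runs 3, rem=5, quantum used, demote→Q1. Q0=[P3,P1] Q1=[P2] Q2=[]
t=4-7: P3@Q0 runs 3, rem=8, quantum used, demote→Q1. Q0=[P1] Q1=[P2,P3] Q2=[]
t=7-8: P1@Q0 runs 1, rem=4, I/O yield, promote→Q0. Q0=[P1] Q1=[P2,P3] Q2=[]
t=8-9: P1@Q0 runs 1, rem=3, I/O yield, promote→Q0. Q0=[P1] Q1=[P2,P3] Q2=[]
t=9-10: P1@Q0 runs 1, rem=2, I/O yield, promote→Q0. Q0=[P1] Q1=[P2,P3] Q2=[]
t=10-11: P1@Q0 runs 1, rem=1, I/O yield, promote→Q0. Q0=[P1] Q1=[P2,P3] Q2=[]
t=11-12: P1@Q0 runs 1, rem=0, completes. Q0=[] Q1=[P2,P3] Q2=[]
t=12-17: P2@Q1 runs 5, rem=0, completes. Q0=[] Q1=[P3] Q2=[]
t=17-23: P3@Q1 runs 6, rem=2, quantum used, demote→Q2. Q0=[] Q1=[] Q2=[P3]
t=23-25: P3@Q2 runs 2, rem=0, completes. Q0=[] Q1=[] Q2=[]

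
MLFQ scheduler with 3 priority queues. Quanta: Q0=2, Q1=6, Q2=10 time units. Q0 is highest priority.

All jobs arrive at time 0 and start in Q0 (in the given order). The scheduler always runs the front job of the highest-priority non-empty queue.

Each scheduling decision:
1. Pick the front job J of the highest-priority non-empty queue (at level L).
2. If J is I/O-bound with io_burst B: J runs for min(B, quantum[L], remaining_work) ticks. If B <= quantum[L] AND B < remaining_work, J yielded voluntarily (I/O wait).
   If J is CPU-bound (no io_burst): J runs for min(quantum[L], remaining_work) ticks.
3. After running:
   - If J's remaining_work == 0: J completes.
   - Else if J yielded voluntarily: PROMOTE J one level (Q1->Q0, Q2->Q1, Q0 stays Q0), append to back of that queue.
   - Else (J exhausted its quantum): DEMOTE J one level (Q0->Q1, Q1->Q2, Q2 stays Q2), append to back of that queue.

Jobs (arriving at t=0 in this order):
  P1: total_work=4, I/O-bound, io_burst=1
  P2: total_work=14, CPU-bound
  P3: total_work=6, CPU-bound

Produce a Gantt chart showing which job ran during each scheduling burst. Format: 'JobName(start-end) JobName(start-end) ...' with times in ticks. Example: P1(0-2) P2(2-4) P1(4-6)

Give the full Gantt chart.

t=0-1: P1@Q0 runs 1, rem=3, I/O yield, promote→Q0. Q0=[P2,P3,P1] Q1=[] Q2=[]
t=1-3: P2@Q0 runs 2, rem=12, quantum used, demote→Q1. Q0=[P3,P1] Q1=[P2] Q2=[]
t=3-5: P3@Q0 runs 2, rem=4, quantum used, demote→Q1. Q0=[P1] Q1=[P2,P3] Q2=[]
t=5-6: P1@Q0 runs 1, rem=2, I/O yield, promote→Q0. Q0=[P1] Q1=[P2,P3] Q2=[]
t=6-7: P1@Q0 runs 1, rem=1, I/O yield, promote→Q0. Q0=[P1] Q1=[P2,P3] Q2=[]
t=7-8: P1@Q0 runs 1, rem=0, completes. Q0=[] Q1=[P2,P3] Q2=[]
t=8-14: P2@Q1 runs 6, rem=6, quantum used, demote→Q2. Q0=[] Q1=[P3] Q2=[P2]
t=14-18: P3@Q1 runs 4, rem=0, completes. Q0=[] Q1=[] Q2=[P2]
t=18-24: P2@Q2 runs 6, rem=0, completes. Q0=[] Q1=[] Q2=[]

Answer: P1(0-1) P2(1-3) P3(3-5) P1(5-6) P1(6-7) P1(7-8) P2(8-14) P3(14-18) P2(18-24)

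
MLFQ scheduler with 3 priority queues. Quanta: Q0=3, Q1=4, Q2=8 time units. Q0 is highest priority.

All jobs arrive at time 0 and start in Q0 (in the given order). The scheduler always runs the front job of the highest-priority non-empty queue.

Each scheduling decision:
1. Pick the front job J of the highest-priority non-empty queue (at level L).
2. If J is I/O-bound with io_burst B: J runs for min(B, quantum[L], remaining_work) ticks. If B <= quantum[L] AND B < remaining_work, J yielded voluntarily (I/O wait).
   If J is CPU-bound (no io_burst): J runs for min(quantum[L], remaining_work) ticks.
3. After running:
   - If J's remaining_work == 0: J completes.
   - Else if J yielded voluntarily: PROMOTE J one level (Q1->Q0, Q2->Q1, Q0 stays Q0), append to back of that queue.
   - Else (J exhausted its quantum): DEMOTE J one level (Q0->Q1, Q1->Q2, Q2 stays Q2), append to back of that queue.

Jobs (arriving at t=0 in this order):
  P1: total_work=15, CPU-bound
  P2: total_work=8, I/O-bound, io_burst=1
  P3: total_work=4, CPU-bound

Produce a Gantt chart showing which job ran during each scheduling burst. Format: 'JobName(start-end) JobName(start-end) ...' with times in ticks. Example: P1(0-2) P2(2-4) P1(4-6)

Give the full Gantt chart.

Answer: P1(0-3) P2(3-4) P3(4-7) P2(7-8) P2(8-9) P2(9-10) P2(10-11) P2(11-12) P2(12-13) P2(13-14) P1(14-18) P3(18-19) P1(19-27)

Derivation:
t=0-3: P1@Q0 runs 3, rem=12, quantum used, demote→Q1. Q0=[P2,P3] Q1=[P1] Q2=[]
t=3-4: P2@Q0 runs 1, rem=7, I/O yield, promote→Q0. Q0=[P3,P2] Q1=[P1] Q2=[]
t=4-7: P3@Q0 runs 3, rem=1, quantum used, demote→Q1. Q0=[P2] Q1=[P1,P3] Q2=[]
t=7-8: P2@Q0 runs 1, rem=6, I/O yield, promote→Q0. Q0=[P2] Q1=[P1,P3] Q2=[]
t=8-9: P2@Q0 runs 1, rem=5, I/O yield, promote→Q0. Q0=[P2] Q1=[P1,P3] Q2=[]
t=9-10: P2@Q0 runs 1, rem=4, I/O yield, promote→Q0. Q0=[P2] Q1=[P1,P3] Q2=[]
t=10-11: P2@Q0 runs 1, rem=3, I/O yield, promote→Q0. Q0=[P2] Q1=[P1,P3] Q2=[]
t=11-12: P2@Q0 runs 1, rem=2, I/O yield, promote→Q0. Q0=[P2] Q1=[P1,P3] Q2=[]
t=12-13: P2@Q0 runs 1, rem=1, I/O yield, promote→Q0. Q0=[P2] Q1=[P1,P3] Q2=[]
t=13-14: P2@Q0 runs 1, rem=0, completes. Q0=[] Q1=[P1,P3] Q2=[]
t=14-18: P1@Q1 runs 4, rem=8, quantum used, demote→Q2. Q0=[] Q1=[P3] Q2=[P1]
t=18-19: P3@Q1 runs 1, rem=0, completes. Q0=[] Q1=[] Q2=[P1]
t=19-27: P1@Q2 runs 8, rem=0, completes. Q0=[] Q1=[] Q2=[]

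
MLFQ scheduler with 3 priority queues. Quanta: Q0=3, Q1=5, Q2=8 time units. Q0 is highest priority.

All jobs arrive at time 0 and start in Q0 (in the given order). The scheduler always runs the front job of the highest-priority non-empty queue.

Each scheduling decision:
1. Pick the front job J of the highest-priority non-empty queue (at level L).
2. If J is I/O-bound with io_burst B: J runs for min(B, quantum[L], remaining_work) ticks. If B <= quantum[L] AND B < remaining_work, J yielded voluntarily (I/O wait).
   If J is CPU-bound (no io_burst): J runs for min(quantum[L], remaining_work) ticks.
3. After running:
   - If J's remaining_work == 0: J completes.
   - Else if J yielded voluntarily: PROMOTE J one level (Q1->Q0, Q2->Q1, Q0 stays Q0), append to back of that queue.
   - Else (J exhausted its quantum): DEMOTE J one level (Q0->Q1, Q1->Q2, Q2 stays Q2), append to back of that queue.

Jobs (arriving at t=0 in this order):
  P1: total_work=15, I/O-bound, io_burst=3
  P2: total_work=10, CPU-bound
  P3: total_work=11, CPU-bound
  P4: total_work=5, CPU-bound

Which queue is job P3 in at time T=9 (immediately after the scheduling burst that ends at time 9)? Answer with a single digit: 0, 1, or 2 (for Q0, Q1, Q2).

Answer: 1

Derivation:
t=0-3: P1@Q0 runs 3, rem=12, I/O yield, promote→Q0. Q0=[P2,P3,P4,P1] Q1=[] Q2=[]
t=3-6: P2@Q0 runs 3, rem=7, quantum used, demote→Q1. Q0=[P3,P4,P1] Q1=[P2] Q2=[]
t=6-9: P3@Q0 runs 3, rem=8, quantum used, demote→Q1. Q0=[P4,P1] Q1=[P2,P3] Q2=[]
t=9-12: P4@Q0 runs 3, rem=2, quantum used, demote→Q1. Q0=[P1] Q1=[P2,P3,P4] Q2=[]
t=12-15: P1@Q0 runs 3, rem=9, I/O yield, promote→Q0. Q0=[P1] Q1=[P2,P3,P4] Q2=[]
t=15-18: P1@Q0 runs 3, rem=6, I/O yield, promote→Q0. Q0=[P1] Q1=[P2,P3,P4] Q2=[]
t=18-21: P1@Q0 runs 3, rem=3, I/O yield, promote→Q0. Q0=[P1] Q1=[P2,P3,P4] Q2=[]
t=21-24: P1@Q0 runs 3, rem=0, completes. Q0=[] Q1=[P2,P3,P4] Q2=[]
t=24-29: P2@Q1 runs 5, rem=2, quantum used, demote→Q2. Q0=[] Q1=[P3,P4] Q2=[P2]
t=29-34: P3@Q1 runs 5, rem=3, quantum used, demote→Q2. Q0=[] Q1=[P4] Q2=[P2,P3]
t=34-36: P4@Q1 runs 2, rem=0, completes. Q0=[] Q1=[] Q2=[P2,P3]
t=36-38: P2@Q2 runs 2, rem=0, completes. Q0=[] Q1=[] Q2=[P3]
t=38-41: P3@Q2 runs 3, rem=0, completes. Q0=[] Q1=[] Q2=[]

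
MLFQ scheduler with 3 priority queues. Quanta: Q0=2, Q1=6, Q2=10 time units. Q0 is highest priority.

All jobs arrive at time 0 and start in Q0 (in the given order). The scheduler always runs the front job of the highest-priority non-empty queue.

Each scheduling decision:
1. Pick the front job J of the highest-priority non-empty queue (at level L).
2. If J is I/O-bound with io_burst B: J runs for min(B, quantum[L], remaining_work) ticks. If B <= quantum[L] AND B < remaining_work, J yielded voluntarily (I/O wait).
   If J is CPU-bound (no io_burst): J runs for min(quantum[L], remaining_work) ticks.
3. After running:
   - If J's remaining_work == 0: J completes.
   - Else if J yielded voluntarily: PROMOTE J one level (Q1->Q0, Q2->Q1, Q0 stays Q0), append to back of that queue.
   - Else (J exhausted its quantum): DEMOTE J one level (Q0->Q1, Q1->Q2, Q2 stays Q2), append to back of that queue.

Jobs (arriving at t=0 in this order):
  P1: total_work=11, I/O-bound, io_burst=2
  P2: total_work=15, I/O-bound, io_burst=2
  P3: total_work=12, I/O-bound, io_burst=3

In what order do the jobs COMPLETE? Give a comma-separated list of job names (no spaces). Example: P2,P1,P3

Answer: P1,P2,P3

Derivation:
t=0-2: P1@Q0 runs 2, rem=9, I/O yield, promote→Q0. Q0=[P2,P3,P1] Q1=[] Q2=[]
t=2-4: P2@Q0 runs 2, rem=13, I/O yield, promote→Q0. Q0=[P3,P1,P2] Q1=[] Q2=[]
t=4-6: P3@Q0 runs 2, rem=10, quantum used, demote→Q1. Q0=[P1,P2] Q1=[P3] Q2=[]
t=6-8: P1@Q0 runs 2, rem=7, I/O yield, promote→Q0. Q0=[P2,P1] Q1=[P3] Q2=[]
t=8-10: P2@Q0 runs 2, rem=11, I/O yield, promote→Q0. Q0=[P1,P2] Q1=[P3] Q2=[]
t=10-12: P1@Q0 runs 2, rem=5, I/O yield, promote→Q0. Q0=[P2,P1] Q1=[P3] Q2=[]
t=12-14: P2@Q0 runs 2, rem=9, I/O yield, promote→Q0. Q0=[P1,P2] Q1=[P3] Q2=[]
t=14-16: P1@Q0 runs 2, rem=3, I/O yield, promote→Q0. Q0=[P2,P1] Q1=[P3] Q2=[]
t=16-18: P2@Q0 runs 2, rem=7, I/O yield, promote→Q0. Q0=[P1,P2] Q1=[P3] Q2=[]
t=18-20: P1@Q0 runs 2, rem=1, I/O yield, promote→Q0. Q0=[P2,P1] Q1=[P3] Q2=[]
t=20-22: P2@Q0 runs 2, rem=5, I/O yield, promote→Q0. Q0=[P1,P2] Q1=[P3] Q2=[]
t=22-23: P1@Q0 runs 1, rem=0, completes. Q0=[P2] Q1=[P3] Q2=[]
t=23-25: P2@Q0 runs 2, rem=3, I/O yield, promote→Q0. Q0=[P2] Q1=[P3] Q2=[]
t=25-27: P2@Q0 runs 2, rem=1, I/O yield, promote→Q0. Q0=[P2] Q1=[P3] Q2=[]
t=27-28: P2@Q0 runs 1, rem=0, completes. Q0=[] Q1=[P3] Q2=[]
t=28-31: P3@Q1 runs 3, rem=7, I/O yield, promote→Q0. Q0=[P3] Q1=[] Q2=[]
t=31-33: P3@Q0 runs 2, rem=5, quantum used, demote→Q1. Q0=[] Q1=[P3] Q2=[]
t=33-36: P3@Q1 runs 3, rem=2, I/O yield, promote→Q0. Q0=[P3] Q1=[] Q2=[]
t=36-38: P3@Q0 runs 2, rem=0, completes. Q0=[] Q1=[] Q2=[]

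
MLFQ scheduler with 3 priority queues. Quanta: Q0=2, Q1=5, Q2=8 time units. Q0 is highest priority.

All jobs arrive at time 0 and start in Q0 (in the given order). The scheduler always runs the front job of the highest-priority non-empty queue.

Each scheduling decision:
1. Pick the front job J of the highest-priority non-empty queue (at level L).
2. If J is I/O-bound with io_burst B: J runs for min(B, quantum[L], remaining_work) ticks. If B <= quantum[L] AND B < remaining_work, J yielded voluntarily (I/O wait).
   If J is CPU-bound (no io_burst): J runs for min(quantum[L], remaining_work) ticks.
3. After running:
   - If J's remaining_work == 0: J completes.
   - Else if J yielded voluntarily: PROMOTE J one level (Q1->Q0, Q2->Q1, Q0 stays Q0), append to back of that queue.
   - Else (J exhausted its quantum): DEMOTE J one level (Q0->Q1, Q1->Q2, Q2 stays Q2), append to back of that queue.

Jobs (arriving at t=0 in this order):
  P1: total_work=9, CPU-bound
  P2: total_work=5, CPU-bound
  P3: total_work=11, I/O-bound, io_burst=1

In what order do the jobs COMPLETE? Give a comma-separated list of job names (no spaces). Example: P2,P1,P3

t=0-2: P1@Q0 runs 2, rem=7, quantum used, demote→Q1. Q0=[P2,P3] Q1=[P1] Q2=[]
t=2-4: P2@Q0 runs 2, rem=3, quantum used, demote→Q1. Q0=[P3] Q1=[P1,P2] Q2=[]
t=4-5: P3@Q0 runs 1, rem=10, I/O yield, promote→Q0. Q0=[P3] Q1=[P1,P2] Q2=[]
t=5-6: P3@Q0 runs 1, rem=9, I/O yield, promote→Q0. Q0=[P3] Q1=[P1,P2] Q2=[]
t=6-7: P3@Q0 runs 1, rem=8, I/O yield, promote→Q0. Q0=[P3] Q1=[P1,P2] Q2=[]
t=7-8: P3@Q0 runs 1, rem=7, I/O yield, promote→Q0. Q0=[P3] Q1=[P1,P2] Q2=[]
t=8-9: P3@Q0 runs 1, rem=6, I/O yield, promote→Q0. Q0=[P3] Q1=[P1,P2] Q2=[]
t=9-10: P3@Q0 runs 1, rem=5, I/O yield, promote→Q0. Q0=[P3] Q1=[P1,P2] Q2=[]
t=10-11: P3@Q0 runs 1, rem=4, I/O yield, promote→Q0. Q0=[P3] Q1=[P1,P2] Q2=[]
t=11-12: P3@Q0 runs 1, rem=3, I/O yield, promote→Q0. Q0=[P3] Q1=[P1,P2] Q2=[]
t=12-13: P3@Q0 runs 1, rem=2, I/O yield, promote→Q0. Q0=[P3] Q1=[P1,P2] Q2=[]
t=13-14: P3@Q0 runs 1, rem=1, I/O yield, promote→Q0. Q0=[P3] Q1=[P1,P2] Q2=[]
t=14-15: P3@Q0 runs 1, rem=0, completes. Q0=[] Q1=[P1,P2] Q2=[]
t=15-20: P1@Q1 runs 5, rem=2, quantum used, demote→Q2. Q0=[] Q1=[P2] Q2=[P1]
t=20-23: P2@Q1 runs 3, rem=0, completes. Q0=[] Q1=[] Q2=[P1]
t=23-25: P1@Q2 runs 2, rem=0, completes. Q0=[] Q1=[] Q2=[]

Answer: P3,P2,P1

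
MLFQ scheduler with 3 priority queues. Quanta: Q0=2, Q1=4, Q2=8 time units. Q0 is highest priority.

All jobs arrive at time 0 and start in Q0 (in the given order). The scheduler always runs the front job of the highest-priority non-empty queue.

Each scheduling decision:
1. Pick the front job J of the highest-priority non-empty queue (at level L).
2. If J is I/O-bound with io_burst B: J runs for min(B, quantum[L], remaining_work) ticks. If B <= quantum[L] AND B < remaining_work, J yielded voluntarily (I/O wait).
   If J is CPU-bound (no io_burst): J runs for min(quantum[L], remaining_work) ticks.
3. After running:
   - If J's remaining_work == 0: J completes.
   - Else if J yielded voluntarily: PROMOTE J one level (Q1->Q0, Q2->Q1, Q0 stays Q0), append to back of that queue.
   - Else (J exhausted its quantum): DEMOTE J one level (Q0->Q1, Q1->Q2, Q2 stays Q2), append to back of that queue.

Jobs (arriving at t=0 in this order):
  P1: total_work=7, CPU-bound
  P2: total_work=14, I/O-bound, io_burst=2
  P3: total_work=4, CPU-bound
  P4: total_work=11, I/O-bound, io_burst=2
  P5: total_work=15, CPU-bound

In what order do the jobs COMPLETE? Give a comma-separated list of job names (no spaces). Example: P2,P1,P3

Answer: P4,P2,P3,P1,P5

Derivation:
t=0-2: P1@Q0 runs 2, rem=5, quantum used, demote→Q1. Q0=[P2,P3,P4,P5] Q1=[P1] Q2=[]
t=2-4: P2@Q0 runs 2, rem=12, I/O yield, promote→Q0. Q0=[P3,P4,P5,P2] Q1=[P1] Q2=[]
t=4-6: P3@Q0 runs 2, rem=2, quantum used, demote→Q1. Q0=[P4,P5,P2] Q1=[P1,P3] Q2=[]
t=6-8: P4@Q0 runs 2, rem=9, I/O yield, promote→Q0. Q0=[P5,P2,P4] Q1=[P1,P3] Q2=[]
t=8-10: P5@Q0 runs 2, rem=13, quantum used, demote→Q1. Q0=[P2,P4] Q1=[P1,P3,P5] Q2=[]
t=10-12: P2@Q0 runs 2, rem=10, I/O yield, promote→Q0. Q0=[P4,P2] Q1=[P1,P3,P5] Q2=[]
t=12-14: P4@Q0 runs 2, rem=7, I/O yield, promote→Q0. Q0=[P2,P4] Q1=[P1,P3,P5] Q2=[]
t=14-16: P2@Q0 runs 2, rem=8, I/O yield, promote→Q0. Q0=[P4,P2] Q1=[P1,P3,P5] Q2=[]
t=16-18: P4@Q0 runs 2, rem=5, I/O yield, promote→Q0. Q0=[P2,P4] Q1=[P1,P3,P5] Q2=[]
t=18-20: P2@Q0 runs 2, rem=6, I/O yield, promote→Q0. Q0=[P4,P2] Q1=[P1,P3,P5] Q2=[]
t=20-22: P4@Q0 runs 2, rem=3, I/O yield, promote→Q0. Q0=[P2,P4] Q1=[P1,P3,P5] Q2=[]
t=22-24: P2@Q0 runs 2, rem=4, I/O yield, promote→Q0. Q0=[P4,P2] Q1=[P1,P3,P5] Q2=[]
t=24-26: P4@Q0 runs 2, rem=1, I/O yield, promote→Q0. Q0=[P2,P4] Q1=[P1,P3,P5] Q2=[]
t=26-28: P2@Q0 runs 2, rem=2, I/O yield, promote→Q0. Q0=[P4,P2] Q1=[P1,P3,P5] Q2=[]
t=28-29: P4@Q0 runs 1, rem=0, completes. Q0=[P2] Q1=[P1,P3,P5] Q2=[]
t=29-31: P2@Q0 runs 2, rem=0, completes. Q0=[] Q1=[P1,P3,P5] Q2=[]
t=31-35: P1@Q1 runs 4, rem=1, quantum used, demote→Q2. Q0=[] Q1=[P3,P5] Q2=[P1]
t=35-37: P3@Q1 runs 2, rem=0, completes. Q0=[] Q1=[P5] Q2=[P1]
t=37-41: P5@Q1 runs 4, rem=9, quantum used, demote→Q2. Q0=[] Q1=[] Q2=[P1,P5]
t=41-42: P1@Q2 runs 1, rem=0, completes. Q0=[] Q1=[] Q2=[P5]
t=42-50: P5@Q2 runs 8, rem=1, quantum used, demote→Q2. Q0=[] Q1=[] Q2=[P5]
t=50-51: P5@Q2 runs 1, rem=0, completes. Q0=[] Q1=[] Q2=[]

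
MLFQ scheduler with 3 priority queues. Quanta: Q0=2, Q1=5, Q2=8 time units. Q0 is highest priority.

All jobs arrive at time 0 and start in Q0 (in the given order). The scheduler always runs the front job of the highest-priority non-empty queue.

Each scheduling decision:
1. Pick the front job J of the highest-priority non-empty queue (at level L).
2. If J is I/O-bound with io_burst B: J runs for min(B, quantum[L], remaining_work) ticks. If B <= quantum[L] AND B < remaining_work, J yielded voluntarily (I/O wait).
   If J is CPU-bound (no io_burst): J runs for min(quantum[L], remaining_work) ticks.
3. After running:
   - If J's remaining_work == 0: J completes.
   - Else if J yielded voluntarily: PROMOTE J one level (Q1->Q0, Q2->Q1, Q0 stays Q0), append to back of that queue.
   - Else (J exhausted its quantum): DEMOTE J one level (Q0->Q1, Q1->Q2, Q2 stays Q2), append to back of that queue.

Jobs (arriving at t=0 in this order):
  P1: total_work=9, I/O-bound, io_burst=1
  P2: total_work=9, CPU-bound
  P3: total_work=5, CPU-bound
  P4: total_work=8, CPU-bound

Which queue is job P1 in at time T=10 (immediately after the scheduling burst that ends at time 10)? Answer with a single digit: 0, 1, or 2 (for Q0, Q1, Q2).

Answer: 0

Derivation:
t=0-1: P1@Q0 runs 1, rem=8, I/O yield, promote→Q0. Q0=[P2,P3,P4,P1] Q1=[] Q2=[]
t=1-3: P2@Q0 runs 2, rem=7, quantum used, demote→Q1. Q0=[P3,P4,P1] Q1=[P2] Q2=[]
t=3-5: P3@Q0 runs 2, rem=3, quantum used, demote→Q1. Q0=[P4,P1] Q1=[P2,P3] Q2=[]
t=5-7: P4@Q0 runs 2, rem=6, quantum used, demote→Q1. Q0=[P1] Q1=[P2,P3,P4] Q2=[]
t=7-8: P1@Q0 runs 1, rem=7, I/O yield, promote→Q0. Q0=[P1] Q1=[P2,P3,P4] Q2=[]
t=8-9: P1@Q0 runs 1, rem=6, I/O yield, promote→Q0. Q0=[P1] Q1=[P2,P3,P4] Q2=[]
t=9-10: P1@Q0 runs 1, rem=5, I/O yield, promote→Q0. Q0=[P1] Q1=[P2,P3,P4] Q2=[]
t=10-11: P1@Q0 runs 1, rem=4, I/O yield, promote→Q0. Q0=[P1] Q1=[P2,P3,P4] Q2=[]
t=11-12: P1@Q0 runs 1, rem=3, I/O yield, promote→Q0. Q0=[P1] Q1=[P2,P3,P4] Q2=[]
t=12-13: P1@Q0 runs 1, rem=2, I/O yield, promote→Q0. Q0=[P1] Q1=[P2,P3,P4] Q2=[]
t=13-14: P1@Q0 runs 1, rem=1, I/O yield, promote→Q0. Q0=[P1] Q1=[P2,P3,P4] Q2=[]
t=14-15: P1@Q0 runs 1, rem=0, completes. Q0=[] Q1=[P2,P3,P4] Q2=[]
t=15-20: P2@Q1 runs 5, rem=2, quantum used, demote→Q2. Q0=[] Q1=[P3,P4] Q2=[P2]
t=20-23: P3@Q1 runs 3, rem=0, completes. Q0=[] Q1=[P4] Q2=[P2]
t=23-28: P4@Q1 runs 5, rem=1, quantum used, demote→Q2. Q0=[] Q1=[] Q2=[P2,P4]
t=28-30: P2@Q2 runs 2, rem=0, completes. Q0=[] Q1=[] Q2=[P4]
t=30-31: P4@Q2 runs 1, rem=0, completes. Q0=[] Q1=[] Q2=[]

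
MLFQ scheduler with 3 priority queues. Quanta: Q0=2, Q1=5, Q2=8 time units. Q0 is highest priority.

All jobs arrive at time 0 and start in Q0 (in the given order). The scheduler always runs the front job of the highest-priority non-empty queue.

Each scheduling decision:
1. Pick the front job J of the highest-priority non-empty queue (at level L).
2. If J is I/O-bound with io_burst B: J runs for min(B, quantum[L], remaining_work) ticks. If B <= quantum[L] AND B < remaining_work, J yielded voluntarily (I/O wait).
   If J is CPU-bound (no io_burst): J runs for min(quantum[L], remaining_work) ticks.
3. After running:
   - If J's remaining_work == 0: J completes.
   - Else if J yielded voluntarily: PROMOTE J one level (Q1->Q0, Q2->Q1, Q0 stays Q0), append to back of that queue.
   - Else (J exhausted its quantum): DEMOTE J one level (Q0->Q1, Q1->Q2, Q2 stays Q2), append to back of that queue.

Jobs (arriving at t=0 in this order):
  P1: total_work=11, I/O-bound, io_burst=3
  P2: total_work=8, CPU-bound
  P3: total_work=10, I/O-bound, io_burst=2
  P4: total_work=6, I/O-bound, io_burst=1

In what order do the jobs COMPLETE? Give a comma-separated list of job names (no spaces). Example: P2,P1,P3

Answer: P3,P4,P1,P2

Derivation:
t=0-2: P1@Q0 runs 2, rem=9, quantum used, demote→Q1. Q0=[P2,P3,P4] Q1=[P1] Q2=[]
t=2-4: P2@Q0 runs 2, rem=6, quantum used, demote→Q1. Q0=[P3,P4] Q1=[P1,P2] Q2=[]
t=4-6: P3@Q0 runs 2, rem=8, I/O yield, promote→Q0. Q0=[P4,P3] Q1=[P1,P2] Q2=[]
t=6-7: P4@Q0 runs 1, rem=5, I/O yield, promote→Q0. Q0=[P3,P4] Q1=[P1,P2] Q2=[]
t=7-9: P3@Q0 runs 2, rem=6, I/O yield, promote→Q0. Q0=[P4,P3] Q1=[P1,P2] Q2=[]
t=9-10: P4@Q0 runs 1, rem=4, I/O yield, promote→Q0. Q0=[P3,P4] Q1=[P1,P2] Q2=[]
t=10-12: P3@Q0 runs 2, rem=4, I/O yield, promote→Q0. Q0=[P4,P3] Q1=[P1,P2] Q2=[]
t=12-13: P4@Q0 runs 1, rem=3, I/O yield, promote→Q0. Q0=[P3,P4] Q1=[P1,P2] Q2=[]
t=13-15: P3@Q0 runs 2, rem=2, I/O yield, promote→Q0. Q0=[P4,P3] Q1=[P1,P2] Q2=[]
t=15-16: P4@Q0 runs 1, rem=2, I/O yield, promote→Q0. Q0=[P3,P4] Q1=[P1,P2] Q2=[]
t=16-18: P3@Q0 runs 2, rem=0, completes. Q0=[P4] Q1=[P1,P2] Q2=[]
t=18-19: P4@Q0 runs 1, rem=1, I/O yield, promote→Q0. Q0=[P4] Q1=[P1,P2] Q2=[]
t=19-20: P4@Q0 runs 1, rem=0, completes. Q0=[] Q1=[P1,P2] Q2=[]
t=20-23: P1@Q1 runs 3, rem=6, I/O yield, promote→Q0. Q0=[P1] Q1=[P2] Q2=[]
t=23-25: P1@Q0 runs 2, rem=4, quantum used, demote→Q1. Q0=[] Q1=[P2,P1] Q2=[]
t=25-30: P2@Q1 runs 5, rem=1, quantum used, demote→Q2. Q0=[] Q1=[P1] Q2=[P2]
t=30-33: P1@Q1 runs 3, rem=1, I/O yield, promote→Q0. Q0=[P1] Q1=[] Q2=[P2]
t=33-34: P1@Q0 runs 1, rem=0, completes. Q0=[] Q1=[] Q2=[P2]
t=34-35: P2@Q2 runs 1, rem=0, completes. Q0=[] Q1=[] Q2=[]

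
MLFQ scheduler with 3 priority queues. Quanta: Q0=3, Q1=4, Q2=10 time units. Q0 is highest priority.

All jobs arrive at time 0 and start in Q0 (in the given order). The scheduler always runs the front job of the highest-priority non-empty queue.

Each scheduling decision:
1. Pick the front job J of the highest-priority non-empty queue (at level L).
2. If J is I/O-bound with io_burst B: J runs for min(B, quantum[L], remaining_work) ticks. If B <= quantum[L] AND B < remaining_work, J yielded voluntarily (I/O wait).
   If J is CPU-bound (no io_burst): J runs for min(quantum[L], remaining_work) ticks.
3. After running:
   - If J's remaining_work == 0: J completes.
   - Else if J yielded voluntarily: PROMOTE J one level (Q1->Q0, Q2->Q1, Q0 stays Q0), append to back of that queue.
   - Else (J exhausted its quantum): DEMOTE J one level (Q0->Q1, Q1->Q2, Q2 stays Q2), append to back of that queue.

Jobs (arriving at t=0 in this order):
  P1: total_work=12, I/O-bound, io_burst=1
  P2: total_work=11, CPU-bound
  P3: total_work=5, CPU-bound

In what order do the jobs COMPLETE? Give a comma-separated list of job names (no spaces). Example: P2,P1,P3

Answer: P1,P3,P2

Derivation:
t=0-1: P1@Q0 runs 1, rem=11, I/O yield, promote→Q0. Q0=[P2,P3,P1] Q1=[] Q2=[]
t=1-4: P2@Q0 runs 3, rem=8, quantum used, demote→Q1. Q0=[P3,P1] Q1=[P2] Q2=[]
t=4-7: P3@Q0 runs 3, rem=2, quantum used, demote→Q1. Q0=[P1] Q1=[P2,P3] Q2=[]
t=7-8: P1@Q0 runs 1, rem=10, I/O yield, promote→Q0. Q0=[P1] Q1=[P2,P3] Q2=[]
t=8-9: P1@Q0 runs 1, rem=9, I/O yield, promote→Q0. Q0=[P1] Q1=[P2,P3] Q2=[]
t=9-10: P1@Q0 runs 1, rem=8, I/O yield, promote→Q0. Q0=[P1] Q1=[P2,P3] Q2=[]
t=10-11: P1@Q0 runs 1, rem=7, I/O yield, promote→Q0. Q0=[P1] Q1=[P2,P3] Q2=[]
t=11-12: P1@Q0 runs 1, rem=6, I/O yield, promote→Q0. Q0=[P1] Q1=[P2,P3] Q2=[]
t=12-13: P1@Q0 runs 1, rem=5, I/O yield, promote→Q0. Q0=[P1] Q1=[P2,P3] Q2=[]
t=13-14: P1@Q0 runs 1, rem=4, I/O yield, promote→Q0. Q0=[P1] Q1=[P2,P3] Q2=[]
t=14-15: P1@Q0 runs 1, rem=3, I/O yield, promote→Q0. Q0=[P1] Q1=[P2,P3] Q2=[]
t=15-16: P1@Q0 runs 1, rem=2, I/O yield, promote→Q0. Q0=[P1] Q1=[P2,P3] Q2=[]
t=16-17: P1@Q0 runs 1, rem=1, I/O yield, promote→Q0. Q0=[P1] Q1=[P2,P3] Q2=[]
t=17-18: P1@Q0 runs 1, rem=0, completes. Q0=[] Q1=[P2,P3] Q2=[]
t=18-22: P2@Q1 runs 4, rem=4, quantum used, demote→Q2. Q0=[] Q1=[P3] Q2=[P2]
t=22-24: P3@Q1 runs 2, rem=0, completes. Q0=[] Q1=[] Q2=[P2]
t=24-28: P2@Q2 runs 4, rem=0, completes. Q0=[] Q1=[] Q2=[]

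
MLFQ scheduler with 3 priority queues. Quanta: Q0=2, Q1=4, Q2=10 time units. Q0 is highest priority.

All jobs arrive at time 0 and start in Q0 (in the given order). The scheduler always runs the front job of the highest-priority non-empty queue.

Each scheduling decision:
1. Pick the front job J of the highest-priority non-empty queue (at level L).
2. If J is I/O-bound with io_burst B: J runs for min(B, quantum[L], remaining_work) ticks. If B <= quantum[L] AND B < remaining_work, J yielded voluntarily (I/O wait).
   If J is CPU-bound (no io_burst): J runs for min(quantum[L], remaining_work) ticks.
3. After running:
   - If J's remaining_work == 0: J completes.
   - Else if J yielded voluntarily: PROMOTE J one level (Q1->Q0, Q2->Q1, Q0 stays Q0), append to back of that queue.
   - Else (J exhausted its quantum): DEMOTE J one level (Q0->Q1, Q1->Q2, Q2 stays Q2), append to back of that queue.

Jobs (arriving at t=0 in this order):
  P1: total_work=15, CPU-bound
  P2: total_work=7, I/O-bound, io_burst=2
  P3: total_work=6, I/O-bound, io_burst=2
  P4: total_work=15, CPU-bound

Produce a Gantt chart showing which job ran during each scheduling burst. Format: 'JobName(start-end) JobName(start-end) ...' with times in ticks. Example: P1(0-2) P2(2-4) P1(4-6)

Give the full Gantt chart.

t=0-2: P1@Q0 runs 2, rem=13, quantum used, demote→Q1. Q0=[P2,P3,P4] Q1=[P1] Q2=[]
t=2-4: P2@Q0 runs 2, rem=5, I/O yield, promote→Q0. Q0=[P3,P4,P2] Q1=[P1] Q2=[]
t=4-6: P3@Q0 runs 2, rem=4, I/O yield, promote→Q0. Q0=[P4,P2,P3] Q1=[P1] Q2=[]
t=6-8: P4@Q0 runs 2, rem=13, quantum used, demote→Q1. Q0=[P2,P3] Q1=[P1,P4] Q2=[]
t=8-10: P2@Q0 runs 2, rem=3, I/O yield, promote→Q0. Q0=[P3,P2] Q1=[P1,P4] Q2=[]
t=10-12: P3@Q0 runs 2, rem=2, I/O yield, promote→Q0. Q0=[P2,P3] Q1=[P1,P4] Q2=[]
t=12-14: P2@Q0 runs 2, rem=1, I/O yield, promote→Q0. Q0=[P3,P2] Q1=[P1,P4] Q2=[]
t=14-16: P3@Q0 runs 2, rem=0, completes. Q0=[P2] Q1=[P1,P4] Q2=[]
t=16-17: P2@Q0 runs 1, rem=0, completes. Q0=[] Q1=[P1,P4] Q2=[]
t=17-21: P1@Q1 runs 4, rem=9, quantum used, demote→Q2. Q0=[] Q1=[P4] Q2=[P1]
t=21-25: P4@Q1 runs 4, rem=9, quantum used, demote→Q2. Q0=[] Q1=[] Q2=[P1,P4]
t=25-34: P1@Q2 runs 9, rem=0, completes. Q0=[] Q1=[] Q2=[P4]
t=34-43: P4@Q2 runs 9, rem=0, completes. Q0=[] Q1=[] Q2=[]

Answer: P1(0-2) P2(2-4) P3(4-6) P4(6-8) P2(8-10) P3(10-12) P2(12-14) P3(14-16) P2(16-17) P1(17-21) P4(21-25) P1(25-34) P4(34-43)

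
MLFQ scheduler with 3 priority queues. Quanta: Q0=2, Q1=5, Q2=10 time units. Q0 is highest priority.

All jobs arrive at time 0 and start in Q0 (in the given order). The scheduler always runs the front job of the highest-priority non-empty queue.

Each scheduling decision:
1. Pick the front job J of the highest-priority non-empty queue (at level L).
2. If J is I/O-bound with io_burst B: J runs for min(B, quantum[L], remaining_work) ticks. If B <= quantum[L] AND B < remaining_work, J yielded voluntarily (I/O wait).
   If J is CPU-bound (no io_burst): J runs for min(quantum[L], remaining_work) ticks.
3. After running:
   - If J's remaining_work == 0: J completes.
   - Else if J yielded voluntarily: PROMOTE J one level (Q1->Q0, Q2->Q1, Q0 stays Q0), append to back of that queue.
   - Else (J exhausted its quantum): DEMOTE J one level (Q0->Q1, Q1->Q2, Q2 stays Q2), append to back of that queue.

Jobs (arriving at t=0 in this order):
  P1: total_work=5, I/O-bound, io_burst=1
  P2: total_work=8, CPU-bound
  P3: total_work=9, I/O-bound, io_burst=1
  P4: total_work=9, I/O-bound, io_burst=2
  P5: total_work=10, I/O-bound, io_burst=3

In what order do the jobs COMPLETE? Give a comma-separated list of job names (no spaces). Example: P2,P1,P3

Answer: P1,P4,P3,P5,P2

Derivation:
t=0-1: P1@Q0 runs 1, rem=4, I/O yield, promote→Q0. Q0=[P2,P3,P4,P5,P1] Q1=[] Q2=[]
t=1-3: P2@Q0 runs 2, rem=6, quantum used, demote→Q1. Q0=[P3,P4,P5,P1] Q1=[P2] Q2=[]
t=3-4: P3@Q0 runs 1, rem=8, I/O yield, promote→Q0. Q0=[P4,P5,P1,P3] Q1=[P2] Q2=[]
t=4-6: P4@Q0 runs 2, rem=7, I/O yield, promote→Q0. Q0=[P5,P1,P3,P4] Q1=[P2] Q2=[]
t=6-8: P5@Q0 runs 2, rem=8, quantum used, demote→Q1. Q0=[P1,P3,P4] Q1=[P2,P5] Q2=[]
t=8-9: P1@Q0 runs 1, rem=3, I/O yield, promote→Q0. Q0=[P3,P4,P1] Q1=[P2,P5] Q2=[]
t=9-10: P3@Q0 runs 1, rem=7, I/O yield, promote→Q0. Q0=[P4,P1,P3] Q1=[P2,P5] Q2=[]
t=10-12: P4@Q0 runs 2, rem=5, I/O yield, promote→Q0. Q0=[P1,P3,P4] Q1=[P2,P5] Q2=[]
t=12-13: P1@Q0 runs 1, rem=2, I/O yield, promote→Q0. Q0=[P3,P4,P1] Q1=[P2,P5] Q2=[]
t=13-14: P3@Q0 runs 1, rem=6, I/O yield, promote→Q0. Q0=[P4,P1,P3] Q1=[P2,P5] Q2=[]
t=14-16: P4@Q0 runs 2, rem=3, I/O yield, promote→Q0. Q0=[P1,P3,P4] Q1=[P2,P5] Q2=[]
t=16-17: P1@Q0 runs 1, rem=1, I/O yield, promote→Q0. Q0=[P3,P4,P1] Q1=[P2,P5] Q2=[]
t=17-18: P3@Q0 runs 1, rem=5, I/O yield, promote→Q0. Q0=[P4,P1,P3] Q1=[P2,P5] Q2=[]
t=18-20: P4@Q0 runs 2, rem=1, I/O yield, promote→Q0. Q0=[P1,P3,P4] Q1=[P2,P5] Q2=[]
t=20-21: P1@Q0 runs 1, rem=0, completes. Q0=[P3,P4] Q1=[P2,P5] Q2=[]
t=21-22: P3@Q0 runs 1, rem=4, I/O yield, promote→Q0. Q0=[P4,P3] Q1=[P2,P5] Q2=[]
t=22-23: P4@Q0 runs 1, rem=0, completes. Q0=[P3] Q1=[P2,P5] Q2=[]
t=23-24: P3@Q0 runs 1, rem=3, I/O yield, promote→Q0. Q0=[P3] Q1=[P2,P5] Q2=[]
t=24-25: P3@Q0 runs 1, rem=2, I/O yield, promote→Q0. Q0=[P3] Q1=[P2,P5] Q2=[]
t=25-26: P3@Q0 runs 1, rem=1, I/O yield, promote→Q0. Q0=[P3] Q1=[P2,P5] Q2=[]
t=26-27: P3@Q0 runs 1, rem=0, completes. Q0=[] Q1=[P2,P5] Q2=[]
t=27-32: P2@Q1 runs 5, rem=1, quantum used, demote→Q2. Q0=[] Q1=[P5] Q2=[P2]
t=32-35: P5@Q1 runs 3, rem=5, I/O yield, promote→Q0. Q0=[P5] Q1=[] Q2=[P2]
t=35-37: P5@Q0 runs 2, rem=3, quantum used, demote→Q1. Q0=[] Q1=[P5] Q2=[P2]
t=37-40: P5@Q1 runs 3, rem=0, completes. Q0=[] Q1=[] Q2=[P2]
t=40-41: P2@Q2 runs 1, rem=0, completes. Q0=[] Q1=[] Q2=[]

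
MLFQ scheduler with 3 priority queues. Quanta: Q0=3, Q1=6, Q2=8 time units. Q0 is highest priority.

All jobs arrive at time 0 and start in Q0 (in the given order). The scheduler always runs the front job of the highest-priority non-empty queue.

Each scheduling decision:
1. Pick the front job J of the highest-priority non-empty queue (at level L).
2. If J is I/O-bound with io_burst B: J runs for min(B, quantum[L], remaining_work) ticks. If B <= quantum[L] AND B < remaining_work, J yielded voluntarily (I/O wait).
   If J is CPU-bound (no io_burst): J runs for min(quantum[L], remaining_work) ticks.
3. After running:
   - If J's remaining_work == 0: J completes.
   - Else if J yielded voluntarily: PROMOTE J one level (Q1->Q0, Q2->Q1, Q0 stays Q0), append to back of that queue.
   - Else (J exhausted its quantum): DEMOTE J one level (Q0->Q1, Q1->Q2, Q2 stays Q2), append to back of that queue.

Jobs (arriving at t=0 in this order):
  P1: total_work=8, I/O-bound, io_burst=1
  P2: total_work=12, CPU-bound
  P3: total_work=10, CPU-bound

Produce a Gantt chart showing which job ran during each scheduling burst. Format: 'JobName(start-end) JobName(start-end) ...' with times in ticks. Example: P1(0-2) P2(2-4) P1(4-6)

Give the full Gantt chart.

t=0-1: P1@Q0 runs 1, rem=7, I/O yield, promote→Q0. Q0=[P2,P3,P1] Q1=[] Q2=[]
t=1-4: P2@Q0 runs 3, rem=9, quantum used, demote→Q1. Q0=[P3,P1] Q1=[P2] Q2=[]
t=4-7: P3@Q0 runs 3, rem=7, quantum used, demote→Q1. Q0=[P1] Q1=[P2,P3] Q2=[]
t=7-8: P1@Q0 runs 1, rem=6, I/O yield, promote→Q0. Q0=[P1] Q1=[P2,P3] Q2=[]
t=8-9: P1@Q0 runs 1, rem=5, I/O yield, promote→Q0. Q0=[P1] Q1=[P2,P3] Q2=[]
t=9-10: P1@Q0 runs 1, rem=4, I/O yield, promote→Q0. Q0=[P1] Q1=[P2,P3] Q2=[]
t=10-11: P1@Q0 runs 1, rem=3, I/O yield, promote→Q0. Q0=[P1] Q1=[P2,P3] Q2=[]
t=11-12: P1@Q0 runs 1, rem=2, I/O yield, promote→Q0. Q0=[P1] Q1=[P2,P3] Q2=[]
t=12-13: P1@Q0 runs 1, rem=1, I/O yield, promote→Q0. Q0=[P1] Q1=[P2,P3] Q2=[]
t=13-14: P1@Q0 runs 1, rem=0, completes. Q0=[] Q1=[P2,P3] Q2=[]
t=14-20: P2@Q1 runs 6, rem=3, quantum used, demote→Q2. Q0=[] Q1=[P3] Q2=[P2]
t=20-26: P3@Q1 runs 6, rem=1, quantum used, demote→Q2. Q0=[] Q1=[] Q2=[P2,P3]
t=26-29: P2@Q2 runs 3, rem=0, completes. Q0=[] Q1=[] Q2=[P3]
t=29-30: P3@Q2 runs 1, rem=0, completes. Q0=[] Q1=[] Q2=[]

Answer: P1(0-1) P2(1-4) P3(4-7) P1(7-8) P1(8-9) P1(9-10) P1(10-11) P1(11-12) P1(12-13) P1(13-14) P2(14-20) P3(20-26) P2(26-29) P3(29-30)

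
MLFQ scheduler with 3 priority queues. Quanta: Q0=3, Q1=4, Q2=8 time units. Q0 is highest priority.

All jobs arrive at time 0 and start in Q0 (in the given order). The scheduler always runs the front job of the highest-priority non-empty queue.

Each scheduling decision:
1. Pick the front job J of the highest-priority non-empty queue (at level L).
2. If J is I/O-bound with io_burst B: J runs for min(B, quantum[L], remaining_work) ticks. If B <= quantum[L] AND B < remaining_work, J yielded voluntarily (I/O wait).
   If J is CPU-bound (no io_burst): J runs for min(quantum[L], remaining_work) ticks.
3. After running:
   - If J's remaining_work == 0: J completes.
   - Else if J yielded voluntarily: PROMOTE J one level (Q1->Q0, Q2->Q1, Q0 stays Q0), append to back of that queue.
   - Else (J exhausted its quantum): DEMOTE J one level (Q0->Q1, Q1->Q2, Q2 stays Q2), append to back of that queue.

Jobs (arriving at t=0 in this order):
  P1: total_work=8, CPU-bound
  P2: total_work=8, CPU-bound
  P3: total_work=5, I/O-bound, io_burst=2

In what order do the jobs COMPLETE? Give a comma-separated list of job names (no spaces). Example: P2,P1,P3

t=0-3: P1@Q0 runs 3, rem=5, quantum used, demote→Q1. Q0=[P2,P3] Q1=[P1] Q2=[]
t=3-6: P2@Q0 runs 3, rem=5, quantum used, demote→Q1. Q0=[P3] Q1=[P1,P2] Q2=[]
t=6-8: P3@Q0 runs 2, rem=3, I/O yield, promote→Q0. Q0=[P3] Q1=[P1,P2] Q2=[]
t=8-10: P3@Q0 runs 2, rem=1, I/O yield, promote→Q0. Q0=[P3] Q1=[P1,P2] Q2=[]
t=10-11: P3@Q0 runs 1, rem=0, completes. Q0=[] Q1=[P1,P2] Q2=[]
t=11-15: P1@Q1 runs 4, rem=1, quantum used, demote→Q2. Q0=[] Q1=[P2] Q2=[P1]
t=15-19: P2@Q1 runs 4, rem=1, quantum used, demote→Q2. Q0=[] Q1=[] Q2=[P1,P2]
t=19-20: P1@Q2 runs 1, rem=0, completes. Q0=[] Q1=[] Q2=[P2]
t=20-21: P2@Q2 runs 1, rem=0, completes. Q0=[] Q1=[] Q2=[]

Answer: P3,P1,P2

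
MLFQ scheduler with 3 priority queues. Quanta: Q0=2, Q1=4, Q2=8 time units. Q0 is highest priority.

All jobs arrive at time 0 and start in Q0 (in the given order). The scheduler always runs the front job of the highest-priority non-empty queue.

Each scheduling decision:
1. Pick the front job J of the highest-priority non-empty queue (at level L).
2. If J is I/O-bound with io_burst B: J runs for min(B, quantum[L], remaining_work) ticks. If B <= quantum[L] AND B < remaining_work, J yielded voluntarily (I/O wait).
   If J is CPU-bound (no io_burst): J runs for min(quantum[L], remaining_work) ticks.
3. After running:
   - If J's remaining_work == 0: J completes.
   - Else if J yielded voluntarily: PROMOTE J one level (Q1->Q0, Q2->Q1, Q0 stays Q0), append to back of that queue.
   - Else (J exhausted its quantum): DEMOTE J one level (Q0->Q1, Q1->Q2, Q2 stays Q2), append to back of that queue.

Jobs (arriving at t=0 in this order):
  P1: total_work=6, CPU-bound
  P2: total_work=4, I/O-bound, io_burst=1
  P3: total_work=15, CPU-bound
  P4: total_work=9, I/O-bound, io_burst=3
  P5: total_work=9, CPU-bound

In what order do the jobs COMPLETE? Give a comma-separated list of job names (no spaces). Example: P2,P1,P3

t=0-2: P1@Q0 runs 2, rem=4, quantum used, demote→Q1. Q0=[P2,P3,P4,P5] Q1=[P1] Q2=[]
t=2-3: P2@Q0 runs 1, rem=3, I/O yield, promote→Q0. Q0=[P3,P4,P5,P2] Q1=[P1] Q2=[]
t=3-5: P3@Q0 runs 2, rem=13, quantum used, demote→Q1. Q0=[P4,P5,P2] Q1=[P1,P3] Q2=[]
t=5-7: P4@Q0 runs 2, rem=7, quantum used, demote→Q1. Q0=[P5,P2] Q1=[P1,P3,P4] Q2=[]
t=7-9: P5@Q0 runs 2, rem=7, quantum used, demote→Q1. Q0=[P2] Q1=[P1,P3,P4,P5] Q2=[]
t=9-10: P2@Q0 runs 1, rem=2, I/O yield, promote→Q0. Q0=[P2] Q1=[P1,P3,P4,P5] Q2=[]
t=10-11: P2@Q0 runs 1, rem=1, I/O yield, promote→Q0. Q0=[P2] Q1=[P1,P3,P4,P5] Q2=[]
t=11-12: P2@Q0 runs 1, rem=0, completes. Q0=[] Q1=[P1,P3,P4,P5] Q2=[]
t=12-16: P1@Q1 runs 4, rem=0, completes. Q0=[] Q1=[P3,P4,P5] Q2=[]
t=16-20: P3@Q1 runs 4, rem=9, quantum used, demote→Q2. Q0=[] Q1=[P4,P5] Q2=[P3]
t=20-23: P4@Q1 runs 3, rem=4, I/O yield, promote→Q0. Q0=[P4] Q1=[P5] Q2=[P3]
t=23-25: P4@Q0 runs 2, rem=2, quantum used, demote→Q1. Q0=[] Q1=[P5,P4] Q2=[P3]
t=25-29: P5@Q1 runs 4, rem=3, quantum used, demote→Q2. Q0=[] Q1=[P4] Q2=[P3,P5]
t=29-31: P4@Q1 runs 2, rem=0, completes. Q0=[] Q1=[] Q2=[P3,P5]
t=31-39: P3@Q2 runs 8, rem=1, quantum used, demote→Q2. Q0=[] Q1=[] Q2=[P5,P3]
t=39-42: P5@Q2 runs 3, rem=0, completes. Q0=[] Q1=[] Q2=[P3]
t=42-43: P3@Q2 runs 1, rem=0, completes. Q0=[] Q1=[] Q2=[]

Answer: P2,P1,P4,P5,P3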